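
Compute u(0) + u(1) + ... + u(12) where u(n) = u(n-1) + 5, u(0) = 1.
Computing the sequence terms: 1, 6, 11, 16, 21, 26, 31, 36, 41, 46, 51, 56, 61
Adding these values together:

403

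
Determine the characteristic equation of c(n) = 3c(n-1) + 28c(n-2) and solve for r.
Substitute c(n) = rⁿ and divide through by rⁿ⁻²: r² - 3r - 28 = 0
Factor: (r - 7)(r + 4) = 0, so r = 7, -4.
General solution: c(n) = A·7ⁿ + B·(-4)ⁿ

Characteristic: r² - 3r - 28 = 0, Roots: r = 7, -4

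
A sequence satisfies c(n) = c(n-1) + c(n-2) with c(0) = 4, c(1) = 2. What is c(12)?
Computing the sequence terms:
4, 2, 6, 8, 14, 22, 36, 58, 94, 152, 246, 398, 644

644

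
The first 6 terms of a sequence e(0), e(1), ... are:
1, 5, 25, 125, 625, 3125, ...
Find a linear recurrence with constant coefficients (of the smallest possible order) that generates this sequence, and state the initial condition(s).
Look for the lowest-order linear relation among consecutive terms.
Observation: each term is 5× the previous.
Check at n=2: 5·5 = 25. ✓

e(n) = 5 × e(n-1), e(0) = 1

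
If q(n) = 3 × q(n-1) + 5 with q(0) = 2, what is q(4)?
Computing step by step:
q(0) = 2
q(1) = 3 × 2 + 5 = 11
q(2) = 3 × 11 + 5 = 38
q(3) = 3 × 38 + 5 = 119
q(4) = 3 × 119 + 5 = 362

362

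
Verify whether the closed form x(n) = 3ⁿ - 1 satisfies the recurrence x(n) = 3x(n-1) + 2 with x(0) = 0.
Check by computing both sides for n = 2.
From the recurrence with x(0) = 0:
  x(0) = 0, x(1) = 2, x(2) = 8
  so the recurrence gives x(2) = 8.
From the proposed closed form x(n) = 3ⁿ - 1:
  x(2) = 8.
Both sides give 8 at n = 2, and the initial condition(s) match, so the closed form is consistent.

Yes, the closed form is correct.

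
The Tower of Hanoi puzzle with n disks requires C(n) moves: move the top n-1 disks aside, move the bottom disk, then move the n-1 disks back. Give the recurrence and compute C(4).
Moving n disks = move the top n-1 disks aside (C(n-1) moves) + move the largest disk (1 move) + move the n-1 disks back on top (C(n-1) moves), so C(n) = 2C(n-1) + 1, with C(1) = 1 (a single disk takes one move).
First terms: 1, 3, 7, 15, … — each is one less than a power of 2. Indeed C(n) + 1 = 2(C(n-1) + 1) with C(1) + 1 = 2, so C(n) + 1 = 2ⁿ and C(n) = 2ⁿ - 1.
Hence C(4) = 2^4 - 1 = 16 - 1 = 15.

C(n) = 2C(n-1) + 1, C(1) = 1; C(4) = 15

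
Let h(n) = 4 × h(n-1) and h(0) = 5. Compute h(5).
Computing step by step:
h(0) = 5
h(1) = 4 × 5 = 20
h(2) = 4 × 20 = 80
h(3) = 4 × 80 = 320
h(4) = 4 × 320 = 1280
h(5) = 4 × 1280 = 5120

5120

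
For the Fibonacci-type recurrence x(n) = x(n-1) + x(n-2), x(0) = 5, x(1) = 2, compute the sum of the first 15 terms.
Computing the sequence terms: 5, 2, 7, 9, 16, 25, 41, 66, 107, 173, 280, 453, 733, 1186, 1919
Adding these values together:

5022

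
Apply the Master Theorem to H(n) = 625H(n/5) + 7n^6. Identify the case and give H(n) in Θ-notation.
Master Theorem template: H(n) = a·H(n/b) + f(n).
Here: a=625, b=5, f(n)=7n^6
Compute log_b(a) = log_5(625) = 4.
f(n) = 7n^6 = Ω(n^(4+ε)) with ε = 2, and the regularity condition holds (a·f(n/b) = (a/b^6)·f(n) with a/b^6 = 5^-2 < 1). Case 3: H(n) = Θ(f(n)) = Θ(n^6).

Case 3: H(n) = Θ(n^6)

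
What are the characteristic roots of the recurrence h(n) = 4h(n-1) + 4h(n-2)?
Substitute h(n) = rⁿ and divide through by rⁿ⁻²: r² - 4r - 4 = 0
Discriminant: 4² + 4·4 = 32, not a perfect square, so by the quadratic formula r = (4 ± √32)/2.
General solution: h(n) = A·r₁ⁿ + B·r₂ⁿ where r₁,r₂ = (4 ± √32)/2

Characteristic: r² - 4r - 4 = 0, Roots: r = (4 ± √32)/2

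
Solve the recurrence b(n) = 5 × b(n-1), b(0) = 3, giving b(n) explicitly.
Recurrence: b(n) = 5 × b(n-1), initial: b(0) = 3.
Each term is 5 times the previous, so this is geometric with ratio 5. After n steps: b(n) = b(0)·5ⁿ = 3·5ⁿ.

b(n) = 3·5ⁿ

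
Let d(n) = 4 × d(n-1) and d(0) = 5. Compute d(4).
Computing step by step:
d(0) = 5
d(1) = 4 × 5 = 20
d(2) = 4 × 20 = 80
d(3) = 4 × 80 = 320
d(4) = 4 × 320 = 1280

1280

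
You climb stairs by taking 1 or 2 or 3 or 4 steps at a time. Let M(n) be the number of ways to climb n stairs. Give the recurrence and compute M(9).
Condition on the size of the last step (1 to 4): before it there were n-1, …, n-4 stairs climbed, and these cases are disjoint, so M(n) = M(n-1) + M(n-2) + M(n-3) + M(n-4) (order-4 linear recurrence).
Initial conditions by direct count (compositions of i into parts ≤ 4): M(1) = 1; M(2) = 2; M(3) = 4; M(4) = 8.
Iterating the recurrence: M(5) = 15, M(6) = 29, M(7) = 56, M(8) = 108, M(9) = 208.

M(n) = M(n-1) + M(n-2) + M(n-3) + M(n-4), M(1) = 1, M(2) = 2, M(3) = 4, M(4) = 8; M(9) = 208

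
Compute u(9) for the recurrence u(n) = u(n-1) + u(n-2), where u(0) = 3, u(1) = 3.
Computing the sequence terms:
3, 3, 6, 9, 15, 24, 39, 63, 102, 165

165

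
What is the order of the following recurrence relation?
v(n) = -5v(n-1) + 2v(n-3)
The order is the largest lag k for which v(n-k) appears. Here the deepest term is v(n-3), so the order is 3.

Order 3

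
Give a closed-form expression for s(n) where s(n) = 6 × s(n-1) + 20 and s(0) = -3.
Recurrence: s(n) = 6 × s(n-1) + 20, initial: s(0) = -3.
Try s(n) = A·6ⁿ + C. Substituting: A·6ⁿ + C = 6(A·6ⁿ⁻¹ + C) + 20 = A·6ⁿ + 6C + 20, so C = 6C + 20, giving C = -4. Then s(0) = A - 4 = -3 gives A = 1.

s(n) = 6ⁿ - 4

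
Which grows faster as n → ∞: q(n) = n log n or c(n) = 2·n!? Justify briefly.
Comparing growth rates:
Growth-rate hierarchy: log n ≺ any polynomial ≺ any exponential cⁿ (c>1) ≺ n! ≺ nⁿ.
factorial dominates polynomial degree 1 (with log factor) asymptotically.

c(n) grows faster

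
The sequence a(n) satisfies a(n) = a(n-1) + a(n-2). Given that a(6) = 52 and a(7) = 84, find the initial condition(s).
Work backwards using a(k) = a(k+2) - a(k+1):
a(5) = a(7) - a(6) = 84 - 52 = 32
a(4) = a(6) - a(5) = 52 - 32 = 20
a(3) = a(5) - a(4) = 32 - 20 = 12
a(2) = a(4) - a(3) = 20 - 12 = 8
a(1) = a(3) - a(2) = 12 - 8 = 4
a(0) = a(2) - a(1) = 8 - 4 = 4

a(0) = 4, a(1) = 4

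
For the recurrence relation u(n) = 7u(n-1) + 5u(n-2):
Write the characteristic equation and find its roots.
Substitute u(n) = rⁿ and divide through by rⁿ⁻²: r² - 7r - 5 = 0
Discriminant: 7² + 4·5 = 69, not a perfect square, so by the quadratic formula r = (7 ± √69)/2.
General solution: u(n) = A·r₁ⁿ + B·r₂ⁿ where r₁,r₂ = (7 ± √69)/2

Characteristic: r² - 7r - 5 = 0, Roots: r = (7 ± √69)/2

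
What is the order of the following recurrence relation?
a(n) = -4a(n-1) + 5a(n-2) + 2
The order is the largest lag k for which a(n-k) appears. Here the deepest term is a(n-2) (the 2 term is non-homogeneous and does not affect the order), so the order is 2.

Order 2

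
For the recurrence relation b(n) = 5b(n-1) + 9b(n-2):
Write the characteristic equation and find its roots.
Substitute b(n) = rⁿ and divide through by rⁿ⁻²: r² - 5r - 9 = 0
Discriminant: 5² + 4·9 = 61, not a perfect square, so by the quadratic formula r = (5 ± √61)/2.
General solution: b(n) = A·r₁ⁿ + B·r₂ⁿ where r₁,r₂ = (5 ± √61)/2

Characteristic: r² - 5r - 9 = 0, Roots: r = (5 ± √61)/2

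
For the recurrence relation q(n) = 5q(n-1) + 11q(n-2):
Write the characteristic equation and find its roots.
Substitute q(n) = rⁿ and divide through by rⁿ⁻²: r² - 5r - 11 = 0
Discriminant: 5² + 4·11 = 69, not a perfect square, so by the quadratic formula r = (5 ± √69)/2.
General solution: q(n) = A·r₁ⁿ + B·r₂ⁿ where r₁,r₂ = (5 ± √69)/2

Characteristic: r² - 5r - 11 = 0, Roots: r = (5 ± √69)/2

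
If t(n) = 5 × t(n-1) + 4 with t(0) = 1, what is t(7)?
Computing step by step:
t(0) = 1
t(1) = 5 × 1 + 4 = 9
t(2) = 5 × 9 + 4 = 49
t(3) = 5 × 49 + 4 = 249
t(4) = 5 × 249 + 4 = 1249
t(5) = 5 × 1249 + 4 = 6249
t(6) = 5 × 6249 + 4 = 31249
t(7) = 5 × 31249 + 4 = 156249

156249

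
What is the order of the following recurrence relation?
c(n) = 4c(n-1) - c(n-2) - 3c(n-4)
The order is the largest lag k for which c(n-k) appears. Here the deepest term is c(n-4), so the order is 4.

Order 4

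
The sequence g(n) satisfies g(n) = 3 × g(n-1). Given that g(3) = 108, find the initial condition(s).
In general g(n) = 3ⁿ · g(0). At n = 3: g(0) = g(3) / 3^3 = 108 / 27 = 4.

g(0) = 4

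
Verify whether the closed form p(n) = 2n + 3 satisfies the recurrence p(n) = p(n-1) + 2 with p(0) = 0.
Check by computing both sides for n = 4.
From the recurrence with p(0) = 0:
  p(0) = 0, p(1) = 2, p(2) = 4, p(3) = 6, p(4) = 8
  so the recurrence gives p(4) = 8.
From the proposed closed form p(n) = 2n + 3:
  p(4) = 11.
The recurrence gives 8 but the closed form gives 11, so the closed form does not satisfy the recurrence.

No, the closed form is incorrect.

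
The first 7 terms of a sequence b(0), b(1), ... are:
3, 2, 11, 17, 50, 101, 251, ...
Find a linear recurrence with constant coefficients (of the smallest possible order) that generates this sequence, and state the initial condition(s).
Look for the lowest-order linear relation among consecutive terms.
Observation: b(n) - 1·b(n-1) - (3)·b(n-2) = 0 holds for the shown terms, and no order-1 relation b(n) = α·b(n-1) + β fits.
Check at n=3: 1·11 + (3)·2 = 17. ✓

b(n) = b(n-1) + 3b(n-2), b(0) = 3, b(1) = 2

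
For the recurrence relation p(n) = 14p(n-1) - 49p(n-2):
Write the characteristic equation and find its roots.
Substitute p(n) = rⁿ and divide through by rⁿ⁻²: r² - 14r + 49 = 0
Factor: (r - 7)² = 0, so r = 7 (double root).
General solution: p(n) = (A + Bn)·7ⁿ

Characteristic: r² - 14r + 49 = 0, Roots: r = 7 (double root)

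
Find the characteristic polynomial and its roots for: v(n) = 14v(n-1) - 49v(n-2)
Substitute v(n) = rⁿ and divide through by rⁿ⁻²: r² - 14r + 49 = 0
Factor: (r - 7)² = 0, so r = 7 (double root).
General solution: v(n) = (A + Bn)·7ⁿ

Characteristic: r² - 14r + 49 = 0, Roots: r = 7 (double root)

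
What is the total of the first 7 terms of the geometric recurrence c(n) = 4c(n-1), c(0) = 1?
Computing the sequence terms: 1, 4, 16, 64, 256, 1024, 4096
Adding these values together:

5461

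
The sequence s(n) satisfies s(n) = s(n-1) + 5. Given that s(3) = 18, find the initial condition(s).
s(3) = s(0) + 3·5, so s(0) = 18 - 15 = 3.

s(0) = 3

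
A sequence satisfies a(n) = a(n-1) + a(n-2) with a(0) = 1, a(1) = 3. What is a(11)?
Computing the sequence terms:
1, 3, 4, 7, 11, 18, 29, 47, 76, 123, 199, 322

322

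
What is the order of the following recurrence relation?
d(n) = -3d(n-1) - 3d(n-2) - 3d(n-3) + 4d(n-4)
The order is the largest lag k for which d(n-k) appears. Here the deepest term is d(n-4), so the order is 4.

Order 4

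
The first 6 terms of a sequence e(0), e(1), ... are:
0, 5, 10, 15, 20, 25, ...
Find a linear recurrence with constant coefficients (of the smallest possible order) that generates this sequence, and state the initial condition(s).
Look for the lowest-order linear relation among consecutive terms.
Observation: consecutive differences are constant (= 5).
Check at n=2: 1·5 + 5 = 10. ✓

e(n) = e(n-1) + 5, e(0) = 0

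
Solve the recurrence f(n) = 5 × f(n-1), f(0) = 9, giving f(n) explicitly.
Recurrence: f(n) = 5 × f(n-1), initial: f(0) = 9.
Each term is 5 times the previous, so this is geometric with ratio 5. After n steps: f(n) = f(0)·5ⁿ = 9·5ⁿ.

f(n) = 9·5ⁿ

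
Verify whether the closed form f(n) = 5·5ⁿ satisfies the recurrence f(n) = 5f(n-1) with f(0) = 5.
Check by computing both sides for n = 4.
From the recurrence with f(0) = 5:
  f(0) = 5, f(1) = 25, f(2) = 125, f(3) = 625, f(4) = 3125
  so the recurrence gives f(4) = 3125.
From the proposed closed form f(n) = 5·5ⁿ:
  f(4) = 3125.
Both sides give 3125 at n = 4, and the initial condition(s) match, so the closed form is consistent.

Yes, the closed form is correct.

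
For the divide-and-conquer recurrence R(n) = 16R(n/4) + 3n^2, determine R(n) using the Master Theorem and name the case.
Master Theorem template: R(n) = a·R(n/b) + f(n).
Here: a=16, b=4, f(n)=3n^2
Compute log_b(a) = log_4(16) = 2.
f(n) = 3n^2 = Θ(n^2). Case 2: R(n) = Θ(n^2 log n).

Case 2: R(n) = Θ(n^2 log n)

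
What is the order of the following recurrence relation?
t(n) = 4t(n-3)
The order is the largest lag k for which t(n-k) appears. Here the deepest term is t(n-3), so the order is 3.

Order 3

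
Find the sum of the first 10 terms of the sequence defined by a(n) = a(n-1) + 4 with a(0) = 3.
Computing the sequence terms: 3, 7, 11, 15, 19, 23, 27, 31, 35, 39
Adding these values together:

210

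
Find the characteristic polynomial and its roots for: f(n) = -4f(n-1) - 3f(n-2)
Substitute f(n) = rⁿ and divide through by rⁿ⁻²: r² + 4r + 3 = 0
Factor: (r + 3)(r + 1) = 0, so r = -3, -1.
General solution: f(n) = A·(-3)ⁿ + B·(-1)ⁿ

Characteristic: r² + 4r + 3 = 0, Roots: r = -3, -1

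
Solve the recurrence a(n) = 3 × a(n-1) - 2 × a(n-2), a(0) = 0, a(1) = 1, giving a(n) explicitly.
Recurrence: a(n) = 3 × a(n-1) - 2 × a(n-2), initial: a(0) = 0, a(1) = 1.
Characteristic equation: r² - 3r + 2 = 0, which factors as (r - 2)(r - 1) = 0, so r = 2, 1. General solution a(n) = A·2ⁿ + B·1ⁿ. From a(0) = 0: A + B = 0. From a(1) = 1: 2A + 1B = 1. Solving gives A = 1, B = -1.

a(n) = 2ⁿ - 1ⁿ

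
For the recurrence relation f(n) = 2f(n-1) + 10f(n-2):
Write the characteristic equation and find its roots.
Substitute f(n) = rⁿ and divide through by rⁿ⁻²: r² - 2r - 10 = 0
Discriminant: 2² + 4·10 = 44, not a perfect square, so by the quadratic formula r = (2 ± √44)/2.
General solution: f(n) = A·r₁ⁿ + B·r₂ⁿ where r₁,r₂ = (2 ± √44)/2

Characteristic: r² - 2r - 10 = 0, Roots: r = (2 ± √44)/2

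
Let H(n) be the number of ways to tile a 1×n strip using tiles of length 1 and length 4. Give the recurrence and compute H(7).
Condition on the last tile: it has length 1 (leaving a 1×(n-1) strip) or length 4 (leaving a 1×(n-4) strip), so H(n) = H(n-1) + H(n-4) (order-4 linear recurrence).
For 0 ≤ i < 4 only unit tiles fit, so H(i) = 1.
Iterating the recurrence: H(4) = 2, H(5) = 3, H(6) = 4, H(7) = 5.

H(n) = H(n-1) + H(n-4), with H(i) = 1 for 0 ≤ i < 4; H(7) = 5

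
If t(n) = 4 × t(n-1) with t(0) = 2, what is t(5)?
Computing step by step:
t(0) = 2
t(1) = 4 × 2 = 8
t(2) = 4 × 8 = 32
t(3) = 4 × 32 = 128
t(4) = 4 × 128 = 512
t(5) = 4 × 512 = 2048

2048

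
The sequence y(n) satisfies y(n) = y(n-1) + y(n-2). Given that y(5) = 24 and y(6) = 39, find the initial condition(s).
Work backwards using y(k) = y(k+2) - y(k+1):
y(4) = y(6) - y(5) = 39 - 24 = 15
y(3) = y(5) - y(4) = 24 - 15 = 9
y(2) = y(4) - y(3) = 15 - 9 = 6
y(1) = y(3) - y(2) = 9 - 6 = 3
y(0) = y(2) - y(1) = 6 - 3 = 3

y(0) = 3, y(1) = 3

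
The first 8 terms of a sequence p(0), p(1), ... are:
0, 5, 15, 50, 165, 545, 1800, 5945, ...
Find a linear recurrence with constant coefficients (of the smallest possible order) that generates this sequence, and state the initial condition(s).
Look for the lowest-order linear relation among consecutive terms.
Observation: p(n) - 3·p(n-1) - (1)·p(n-2) = 0 holds for the shown terms, and no order-1 relation p(n) = α·p(n-1) + β fits.
Check at n=3: 3·15 + (1)·5 = 50. ✓

p(n) = 3p(n-1) + p(n-2), p(0) = 0, p(1) = 5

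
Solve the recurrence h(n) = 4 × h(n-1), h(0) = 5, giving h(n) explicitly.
Recurrence: h(n) = 4 × h(n-1), initial: h(0) = 5.
Each term is 4 times the previous, so this is geometric with ratio 4. After n steps: h(n) = h(0)·4ⁿ = 5·4ⁿ.

h(n) = 5·4ⁿ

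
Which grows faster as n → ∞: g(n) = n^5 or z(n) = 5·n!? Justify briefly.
Comparing growth rates:
Growth-rate hierarchy: log n ≺ any polynomial ≺ any exponential cⁿ (c>1) ≺ n! ≺ nⁿ.
factorial dominates polynomial degree 5 asymptotically.

z(n) grows faster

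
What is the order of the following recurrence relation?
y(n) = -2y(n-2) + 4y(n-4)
The order is the largest lag k for which y(n-k) appears. Here the deepest term is y(n-4), so the order is 4.

Order 4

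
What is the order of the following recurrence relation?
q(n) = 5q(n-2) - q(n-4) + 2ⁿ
The order is the largest lag k for which q(n-k) appears. Here the deepest term is q(n-4) (the 2ⁿ term is non-homogeneous and does not affect the order), so the order is 4.

Order 4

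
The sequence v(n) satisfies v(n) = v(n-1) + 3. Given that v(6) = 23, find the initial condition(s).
v(6) = v(0) + 6·3, so v(0) = 23 - 18 = 5.

v(0) = 5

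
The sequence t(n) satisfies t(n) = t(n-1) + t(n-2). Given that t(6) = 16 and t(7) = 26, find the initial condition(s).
Work backwards using t(k) = t(k+2) - t(k+1):
t(5) = t(7) - t(6) = 26 - 16 = 10
t(4) = t(6) - t(5) = 16 - 10 = 6
t(3) = t(5) - t(4) = 10 - 6 = 4
t(2) = t(4) - t(3) = 6 - 4 = 2
t(1) = t(3) - t(2) = 4 - 2 = 2
t(0) = t(2) - t(1) = 2 - 2 = 0

t(0) = 0, t(1) = 2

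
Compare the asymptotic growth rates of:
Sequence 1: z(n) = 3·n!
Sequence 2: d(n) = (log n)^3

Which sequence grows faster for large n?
Comparing growth rates:
Growth-rate hierarchy: log n ≺ any polynomial ≺ any exponential cⁿ (c>1) ≺ n! ≺ nⁿ.
factorial dominates polylogarithmic (log n)^3 asymptotically.

z(n) grows faster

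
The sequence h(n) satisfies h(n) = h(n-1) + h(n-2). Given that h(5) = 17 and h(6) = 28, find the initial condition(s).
Work backwards using h(k) = h(k+2) - h(k+1):
h(4) = h(6) - h(5) = 28 - 17 = 11
h(3) = h(5) - h(4) = 17 - 11 = 6
h(2) = h(4) - h(3) = 11 - 6 = 5
h(1) = h(3) - h(2) = 6 - 5 = 1
h(0) = h(2) - h(1) = 5 - 1 = 4

h(0) = 4, h(1) = 1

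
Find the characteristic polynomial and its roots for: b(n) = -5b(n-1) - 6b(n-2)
Substitute b(n) = rⁿ and divide through by rⁿ⁻²: r² + 5r + 6 = 0
Factor: (r + 2)(r + 3) = 0, so r = -2, -3.
General solution: b(n) = A·(-2)ⁿ + B·(-3)ⁿ

Characteristic: r² + 5r + 6 = 0, Roots: r = -2, -3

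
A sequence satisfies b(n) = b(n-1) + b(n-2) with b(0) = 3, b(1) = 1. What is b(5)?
Computing the sequence terms:
3, 1, 4, 5, 9, 14

14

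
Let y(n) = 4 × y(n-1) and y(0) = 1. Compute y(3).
Computing step by step:
y(0) = 1
y(1) = 4 × 1 = 4
y(2) = 4 × 4 = 16
y(3) = 4 × 16 = 64

64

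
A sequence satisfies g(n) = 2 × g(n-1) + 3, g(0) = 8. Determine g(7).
Computing step by step:
g(0) = 8
g(1) = 2 × 8 + 3 = 19
g(2) = 2 × 19 + 3 = 41
g(3) = 2 × 41 + 3 = 85
g(4) = 2 × 85 + 3 = 173
g(5) = 2 × 173 + 3 = 349
g(6) = 2 × 349 + 3 = 701
g(7) = 2 × 701 + 3 = 1405

1405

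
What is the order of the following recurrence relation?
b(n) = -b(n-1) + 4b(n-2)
The order is the largest lag k for which b(n-k) appears. Here the deepest term is b(n-2), so the order is 2.

Order 2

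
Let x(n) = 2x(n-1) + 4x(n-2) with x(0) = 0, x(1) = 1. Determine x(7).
Computing the sequence terms:
0, 1, 2, 8, 24, 80, 256, 832

832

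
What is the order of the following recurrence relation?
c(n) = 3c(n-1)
The order is the largest lag k for which c(n-k) appears. Here the deepest term is c(n-1), so the order is 1.

Order 1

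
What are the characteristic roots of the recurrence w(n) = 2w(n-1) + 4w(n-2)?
Substitute w(n) = rⁿ and divide through by rⁿ⁻²: r² - 2r - 4 = 0
Discriminant: 2² + 4·4 = 20, not a perfect square, so by the quadratic formula r = (2 ± √20)/2.
General solution: w(n) = A·r₁ⁿ + B·r₂ⁿ where r₁,r₂ = (2 ± √20)/2

Characteristic: r² - 2r - 4 = 0, Roots: r = (2 ± √20)/2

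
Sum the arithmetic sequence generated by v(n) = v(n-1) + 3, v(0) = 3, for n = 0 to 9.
Computing the sequence terms: 3, 6, 9, 12, 15, 18, 21, 24, 27, 30
Adding these values together:

165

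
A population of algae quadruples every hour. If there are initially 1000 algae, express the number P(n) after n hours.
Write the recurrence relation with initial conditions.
Each hour multiplies the count by 4, so the count after n hours depends only on the count after n-1 hours: P(n) = 4 × P(n-1). The starting count gives P(0) = 1000.
Unrolling n times gives the closed form P(n) = 1000 × 4ⁿ.

P(n) = 4 × P(n-1), P(0) = 1000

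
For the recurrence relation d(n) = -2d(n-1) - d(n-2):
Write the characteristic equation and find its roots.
Substitute d(n) = rⁿ and divide through by rⁿ⁻²: r² + 2r + 1 = 0
Factor: (r + 1)² = 0, so r = -1 (double root).
General solution: d(n) = (A + Bn)·(-1)ⁿ

Characteristic: r² + 2r + 1 = 0, Roots: r = -1 (double root)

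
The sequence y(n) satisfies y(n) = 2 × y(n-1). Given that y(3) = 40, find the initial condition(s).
In general y(n) = 2ⁿ · y(0). At n = 3: y(0) = y(3) / 2^3 = 40 / 8 = 5.

y(0) = 5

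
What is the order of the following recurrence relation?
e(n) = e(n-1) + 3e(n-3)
The order is the largest lag k for which e(n-k) appears. Here the deepest term is e(n-3), so the order is 3.

Order 3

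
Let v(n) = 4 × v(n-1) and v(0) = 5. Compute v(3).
Computing step by step:
v(0) = 5
v(1) = 4 × 5 = 20
v(2) = 4 × 20 = 80
v(3) = 4 × 80 = 320

320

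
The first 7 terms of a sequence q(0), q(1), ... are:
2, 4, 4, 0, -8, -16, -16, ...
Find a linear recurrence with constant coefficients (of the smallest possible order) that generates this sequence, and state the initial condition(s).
Look for the lowest-order linear relation among consecutive terms.
Observation: q(n) - 2·q(n-1) - (-2)·q(n-2) = 0 holds for the shown terms, and no order-1 relation q(n) = α·q(n-1) + β fits.
Check at n=3: 2·4 + (-2)·4 = 0. ✓

q(n) = 2q(n-1) - 2q(n-2), q(0) = 2, q(1) = 4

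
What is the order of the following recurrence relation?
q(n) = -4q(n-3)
The order is the largest lag k for which q(n-k) appears. Here the deepest term is q(n-3), so the order is 3.

Order 3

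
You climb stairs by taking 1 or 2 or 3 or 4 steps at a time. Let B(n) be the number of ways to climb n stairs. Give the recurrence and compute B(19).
Condition on the size of the last step (1 to 4): before it there were n-1, …, n-4 stairs climbed, and these cases are disjoint, so B(n) = B(n-1) + B(n-2) + B(n-3) + B(n-4) (order-4 linear recurrence).
Initial conditions by direct count (compositions of i into parts ≤ 4): B(1) = 1; B(2) = 2; B(3) = 4; B(4) = 8.
Iterating the recurrence: B(5) = 15, B(6) = 29, B(7) = 56, B(8) = 108, B(9) = 208, B(10) = 401, B(11) = 773, B(12) = 1490, B(13) = 2872, B(14) = 5536, B(15) = 10671, B(16) = 20569, B(17) = 39648, B(18) = 76424, B(19) = 147312.

B(n) = B(n-1) + B(n-2) + B(n-3) + B(n-4), B(1) = 1, B(2) = 2, B(3) = 4, B(4) = 8; B(19) = 147312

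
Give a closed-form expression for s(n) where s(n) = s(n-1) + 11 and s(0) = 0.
Recurrence: s(n) = s(n-1) + 11, initial: s(0) = 0.
Each step adds 11, so s(n) = s(0) + 11n = 11n.

s(n) = 11n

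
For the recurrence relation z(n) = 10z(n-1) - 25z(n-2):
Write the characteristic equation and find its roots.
Substitute z(n) = rⁿ and divide through by rⁿ⁻²: r² - 10r + 25 = 0
Factor: (r - 5)² = 0, so r = 5 (double root).
General solution: z(n) = (A + Bn)·5ⁿ

Characteristic: r² - 10r + 25 = 0, Roots: r = 5 (double root)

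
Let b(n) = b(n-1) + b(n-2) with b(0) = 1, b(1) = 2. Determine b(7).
Computing the sequence terms:
1, 2, 3, 5, 8, 13, 21, 34

34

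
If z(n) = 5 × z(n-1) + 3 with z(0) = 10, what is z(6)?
Computing step by step:
z(0) = 10
z(1) = 5 × 10 + 3 = 53
z(2) = 5 × 53 + 3 = 268
z(3) = 5 × 268 + 3 = 1343
z(4) = 5 × 1343 + 3 = 6718
z(5) = 5 × 6718 + 3 = 33593
z(6) = 5 × 33593 + 3 = 167968

167968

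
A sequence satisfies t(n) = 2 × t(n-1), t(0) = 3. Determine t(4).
Computing step by step:
t(0) = 3
t(1) = 2 × 3 = 6
t(2) = 2 × 6 = 12
t(3) = 2 × 12 = 24
t(4) = 2 × 24 = 48

48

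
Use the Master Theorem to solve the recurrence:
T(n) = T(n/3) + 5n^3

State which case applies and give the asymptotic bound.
Master Theorem template: T(n) = a·T(n/b) + f(n).
Here: a=1, b=3, f(n)=5n^3
Compute log_b(a) = log_3(1) = 0.
f(n) = 5n^3 = Ω(n^(0+ε)) with ε = 3, and the regularity condition holds (a·f(n/b) = (a/b^3)·f(n) with a/b^3 = 3^-3 < 1). Case 3: T(n) = Θ(f(n)) = Θ(n^3).

Case 3: T(n) = Θ(n^3)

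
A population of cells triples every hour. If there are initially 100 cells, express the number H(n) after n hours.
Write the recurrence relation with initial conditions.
Each hour multiplies the count by 3, so the count after n hours depends only on the count after n-1 hours: H(n) = 3 × H(n-1). The starting count gives H(0) = 100.
Unrolling n times gives the closed form H(n) = 100 × 3ⁿ.

H(n) = 3 × H(n-1), H(0) = 100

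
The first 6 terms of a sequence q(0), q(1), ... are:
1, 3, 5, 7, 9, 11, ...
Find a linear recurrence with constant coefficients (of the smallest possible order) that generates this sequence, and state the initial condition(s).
Look for the lowest-order linear relation among consecutive terms.
Observation: consecutive differences are constant (= 2).
Check at n=2: 1·3 + 2 = 5. ✓

q(n) = q(n-1) + 2, q(0) = 1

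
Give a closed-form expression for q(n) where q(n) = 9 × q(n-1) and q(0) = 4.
Recurrence: q(n) = 9 × q(n-1), initial: q(0) = 4.
Each term is 9 times the previous, so this is geometric with ratio 9. After n steps: q(n) = q(0)·9ⁿ = 4·9ⁿ.

q(n) = 4·9ⁿ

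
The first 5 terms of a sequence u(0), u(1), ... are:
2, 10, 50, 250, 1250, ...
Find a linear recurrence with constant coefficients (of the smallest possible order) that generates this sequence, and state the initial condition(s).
Look for the lowest-order linear relation among consecutive terms.
Observation: each term is 5× the previous.
Check at n=2: 5·10 = 50. ✓

u(n) = 5 × u(n-1), u(0) = 2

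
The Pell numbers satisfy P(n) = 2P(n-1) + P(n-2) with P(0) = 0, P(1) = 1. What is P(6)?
Computing the sequence terms:
0, 1, 2, 5, 12, 29, 70

70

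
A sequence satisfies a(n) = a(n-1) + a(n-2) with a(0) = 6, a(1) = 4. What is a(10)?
Computing the sequence terms:
6, 4, 10, 14, 24, 38, 62, 100, 162, 262, 424

424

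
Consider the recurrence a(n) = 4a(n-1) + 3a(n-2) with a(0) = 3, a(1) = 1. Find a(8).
Computing the sequence terms:
3, 1, 13, 55, 259, 1201, 5581, 25927, 120451

120451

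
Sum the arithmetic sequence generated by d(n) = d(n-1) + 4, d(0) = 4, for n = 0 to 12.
Computing the sequence terms: 4, 8, 12, 16, 20, 24, 28, 32, 36, 40, 44, 48, 52
Adding these values together:

364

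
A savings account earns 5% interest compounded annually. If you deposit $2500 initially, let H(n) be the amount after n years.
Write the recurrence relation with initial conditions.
Each year the balance grows by 5%, i.e. is multiplied by 1 + 5/100 = 1.05, so H(n) = 1.05 × H(n-1). The initial deposit gives H(0) = 2500.
Unrolling gives the closed form H(n) = 2500 × (1.05)ⁿ.

H(n) = 1.05 × H(n-1), H(0) = 2500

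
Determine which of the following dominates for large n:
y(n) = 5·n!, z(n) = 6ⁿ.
Comparing growth rates:
Growth-rate hierarchy: log n ≺ any polynomial ≺ any exponential cⁿ (c>1) ≺ n! ≺ nⁿ.
factorial dominates exponential base 6 asymptotically.

y(n) grows faster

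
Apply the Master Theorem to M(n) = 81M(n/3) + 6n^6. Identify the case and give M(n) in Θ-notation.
Master Theorem template: M(n) = a·M(n/b) + f(n).
Here: a=81, b=3, f(n)=6n^6
Compute log_b(a) = log_3(81) = 4.
f(n) = 6n^6 = Ω(n^(4+ε)) with ε = 2, and the regularity condition holds (a·f(n/b) = (a/b^6)·f(n) with a/b^6 = 3^-2 < 1). Case 3: M(n) = Θ(f(n)) = Θ(n^6).

Case 3: M(n) = Θ(n^6)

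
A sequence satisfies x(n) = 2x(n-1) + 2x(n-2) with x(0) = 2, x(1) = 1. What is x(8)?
Computing the sequence terms:
2, 1, 6, 14, 40, 108, 296, 808, 2208

2208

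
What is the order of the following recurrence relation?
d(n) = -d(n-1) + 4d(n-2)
The order is the largest lag k for which d(n-k) appears. Here the deepest term is d(n-2), so the order is 2.

Order 2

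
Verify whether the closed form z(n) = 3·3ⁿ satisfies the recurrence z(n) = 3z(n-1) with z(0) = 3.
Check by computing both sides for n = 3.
From the recurrence with z(0) = 3:
  z(0) = 3, z(1) = 9, z(2) = 27, z(3) = 81
  so the recurrence gives z(3) = 81.
From the proposed closed form z(n) = 3·3ⁿ:
  z(3) = 81.
Both sides give 81 at n = 3, and the initial condition(s) match, so the closed form is consistent.

Yes, the closed form is correct.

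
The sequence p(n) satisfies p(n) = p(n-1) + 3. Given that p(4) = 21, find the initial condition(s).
p(4) = p(0) + 4·3, so p(0) = 21 - 12 = 9.

p(0) = 9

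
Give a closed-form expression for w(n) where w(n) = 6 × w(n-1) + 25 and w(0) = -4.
Recurrence: w(n) = 6 × w(n-1) + 25, initial: w(0) = -4.
Try w(n) = A·6ⁿ + C. Substituting: A·6ⁿ + C = 6(A·6ⁿ⁻¹ + C) + 25 = A·6ⁿ + 6C + 25, so C = 6C + 25, giving C = -5. Then w(0) = A - 5 = -4 gives A = 1.

w(n) = 6ⁿ - 5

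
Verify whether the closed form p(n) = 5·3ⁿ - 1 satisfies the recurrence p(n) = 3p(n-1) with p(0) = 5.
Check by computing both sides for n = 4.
From the recurrence with p(0) = 5:
  p(0) = 5, p(1) = 15, p(2) = 45, p(3) = 135, p(4) = 405
  so the recurrence gives p(4) = 405.
From the proposed closed form p(n) = 5·3ⁿ - 1:
  p(4) = 404.
The recurrence gives 405 but the closed form gives 404, so the closed form does not satisfy the recurrence.

No, the closed form is incorrect.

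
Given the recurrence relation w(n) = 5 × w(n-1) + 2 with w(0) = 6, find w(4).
Computing step by step:
w(0) = 6
w(1) = 5 × 6 + 2 = 32
w(2) = 5 × 32 + 2 = 162
w(3) = 5 × 162 + 2 = 812
w(4) = 5 × 812 + 2 = 4062

4062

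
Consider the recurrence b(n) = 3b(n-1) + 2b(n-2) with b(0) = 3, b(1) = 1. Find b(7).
Computing the sequence terms:
3, 1, 9, 29, 105, 373, 1329, 4733

4733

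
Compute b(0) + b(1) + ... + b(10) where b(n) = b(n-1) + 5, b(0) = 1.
Computing the sequence terms: 1, 6, 11, 16, 21, 26, 31, 36, 41, 46, 51
Adding these values together:

286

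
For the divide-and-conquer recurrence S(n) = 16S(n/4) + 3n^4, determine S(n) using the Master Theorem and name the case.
Master Theorem template: S(n) = a·S(n/b) + f(n).
Here: a=16, b=4, f(n)=3n^4
Compute log_b(a) = log_4(16) = 2.
f(n) = 3n^4 = Ω(n^(2+ε)) with ε = 2, and the regularity condition holds (a·f(n/b) = (a/b^4)·f(n) with a/b^4 = 4^-2 < 1). Case 3: S(n) = Θ(f(n)) = Θ(n^4).

Case 3: S(n) = Θ(n^4)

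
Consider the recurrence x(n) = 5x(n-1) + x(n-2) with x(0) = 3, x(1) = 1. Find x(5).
Computing the sequence terms:
3, 1, 8, 41, 213, 1106

1106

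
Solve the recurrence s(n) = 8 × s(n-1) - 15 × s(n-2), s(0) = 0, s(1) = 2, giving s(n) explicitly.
Recurrence: s(n) = 8 × s(n-1) - 15 × s(n-2), initial: s(0) = 0, s(1) = 2.
Characteristic equation: r² - 8r + 15 = 0, which factors as (r - 5)(r - 3) = 0, so r = 5, 3. General solution s(n) = A·5ⁿ + B·3ⁿ. From s(0) = 0: A + B = 0. From s(1) = 2: 5A + 3B = 2. Solving gives A = 1, B = -1.

s(n) = 5ⁿ - 3ⁿ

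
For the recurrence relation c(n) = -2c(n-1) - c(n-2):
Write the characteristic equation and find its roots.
Substitute c(n) = rⁿ and divide through by rⁿ⁻²: r² + 2r + 1 = 0
Factor: (r + 1)² = 0, so r = -1 (double root).
General solution: c(n) = (A + Bn)·(-1)ⁿ

Characteristic: r² + 2r + 1 = 0, Roots: r = -1 (double root)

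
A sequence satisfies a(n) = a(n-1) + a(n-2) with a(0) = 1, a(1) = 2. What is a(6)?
Computing the sequence terms:
1, 2, 3, 5, 8, 13, 21

21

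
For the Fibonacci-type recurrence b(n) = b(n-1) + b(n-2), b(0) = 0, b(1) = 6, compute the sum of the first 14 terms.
Computing the sequence terms: 0, 6, 6, 12, 18, 30, 48, 78, 126, 204, 330, 534, 864, 1398
Adding these values together:

3654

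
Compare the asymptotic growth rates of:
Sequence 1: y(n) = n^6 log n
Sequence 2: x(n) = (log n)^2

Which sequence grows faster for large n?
Comparing growth rates:
Growth-rate hierarchy: log n ≺ any polynomial ≺ any exponential cⁿ (c>1) ≺ n! ≺ nⁿ.
polynomial degree 6 (with log factor) dominates polylogarithmic (log n)^2 asymptotically.

y(n) grows faster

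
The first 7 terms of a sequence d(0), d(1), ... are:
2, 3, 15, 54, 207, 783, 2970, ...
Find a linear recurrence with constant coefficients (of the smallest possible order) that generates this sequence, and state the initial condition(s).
Look for the lowest-order linear relation among consecutive terms.
Observation: d(n) - 3·d(n-1) - (3)·d(n-2) = 0 holds for the shown terms, and no order-1 relation d(n) = α·d(n-1) + β fits.
Check at n=3: 3·15 + (3)·3 = 54. ✓

d(n) = 3d(n-1) + 3d(n-2), d(0) = 2, d(1) = 3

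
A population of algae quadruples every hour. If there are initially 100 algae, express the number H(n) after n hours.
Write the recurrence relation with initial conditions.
Each hour multiplies the count by 4, so the count after n hours depends only on the count after n-1 hours: H(n) = 4 × H(n-1). The starting count gives H(0) = 100.
Unrolling n times gives the closed form H(n) = 100 × 4ⁿ.

H(n) = 4 × H(n-1), H(0) = 100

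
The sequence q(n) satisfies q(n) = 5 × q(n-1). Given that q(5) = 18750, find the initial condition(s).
In general q(n) = 5ⁿ · q(0). At n = 5: q(0) = q(5) / 5^5 = 18750 / 3125 = 6.

q(0) = 6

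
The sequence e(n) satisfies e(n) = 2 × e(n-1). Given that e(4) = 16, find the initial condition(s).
In general e(n) = 2ⁿ · e(0). At n = 4: e(0) = e(4) / 2^4 = 16 / 16 = 1.

e(0) = 1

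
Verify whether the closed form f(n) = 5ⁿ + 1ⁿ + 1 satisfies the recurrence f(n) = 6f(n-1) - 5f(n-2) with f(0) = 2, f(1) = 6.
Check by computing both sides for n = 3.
From the recurrence with f(0) = 2, f(1) = 6:
  f(0) = 2, f(1) = 6, f(2) = 26, f(3) = 126
  so the recurrence gives f(3) = 126.
From the proposed closed form f(n) = 5ⁿ + 1ⁿ + 1:
  f(3) = 127.
The recurrence gives 126 but the closed form gives 127, so the closed form does not satisfy the recurrence.

No, the closed form is incorrect.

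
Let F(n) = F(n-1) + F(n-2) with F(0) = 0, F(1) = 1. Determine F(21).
Computing the sequence terms:
0, 1, 1, 2, 3, 5, 8, 13, 21, 34, 55, 89, 144, 233, 377, 610, 987, 1597, 2584, 4181, 6765, 10946

10946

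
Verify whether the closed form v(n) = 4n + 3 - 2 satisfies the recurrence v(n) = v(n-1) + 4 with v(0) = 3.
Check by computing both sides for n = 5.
From the recurrence with v(0) = 3:
  v(0) = 3, v(1) = 7, v(2) = 11, v(3) = 15, v(4) = 19, v(5) = 23
  so the recurrence gives v(5) = 23.
From the proposed closed form v(n) = 4n + 3 - 2:
  v(5) = 21.
The recurrence gives 23 but the closed form gives 21, so the closed form does not satisfy the recurrence.

No, the closed form is incorrect.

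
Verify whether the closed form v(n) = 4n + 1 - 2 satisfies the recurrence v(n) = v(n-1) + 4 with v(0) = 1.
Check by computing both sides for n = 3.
From the recurrence with v(0) = 1:
  v(0) = 1, v(1) = 5, v(2) = 9, v(3) = 13
  so the recurrence gives v(3) = 13.
From the proposed closed form v(n) = 4n + 1 - 2:
  v(3) = 11.
The recurrence gives 13 but the closed form gives 11, so the closed form does not satisfy the recurrence.

No, the closed form is incorrect.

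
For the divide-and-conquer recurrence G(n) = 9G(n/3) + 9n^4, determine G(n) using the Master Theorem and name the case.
Master Theorem template: G(n) = a·G(n/b) + f(n).
Here: a=9, b=3, f(n)=9n^4
Compute log_b(a) = log_3(9) = 2.
f(n) = 9n^4 = Ω(n^(2+ε)) with ε = 2, and the regularity condition holds (a·f(n/b) = (a/b^4)·f(n) with a/b^4 = 3^-2 < 1). Case 3: G(n) = Θ(f(n)) = Θ(n^4).

Case 3: G(n) = Θ(n^4)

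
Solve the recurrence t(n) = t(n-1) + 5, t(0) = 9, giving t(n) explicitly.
Recurrence: t(n) = t(n-1) + 5, initial: t(0) = 9.
Each step adds 5, so t(n) = t(0) + 5n = 5n + 9.

t(n) = 5n + 9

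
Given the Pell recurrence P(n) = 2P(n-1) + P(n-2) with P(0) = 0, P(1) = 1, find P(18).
Computing the sequence terms:
0, 1, 2, 5, 12, 29, 70, 169, 408, 985, 2378, 5741, 13860, 33461, 80782, 195025, 470832, 1136689, 2744210

2744210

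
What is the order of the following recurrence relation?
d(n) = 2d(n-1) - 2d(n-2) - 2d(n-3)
The order is the largest lag k for which d(n-k) appears. Here the deepest term is d(n-3), so the order is 3.

Order 3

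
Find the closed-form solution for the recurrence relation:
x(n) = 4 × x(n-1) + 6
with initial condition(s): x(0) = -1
Recurrence: x(n) = 4 × x(n-1) + 6, initial: x(0) = -1.
Try x(n) = A·4ⁿ + C. Substituting: A·4ⁿ + C = 4(A·4ⁿ⁻¹ + C) + 6 = A·4ⁿ + 4C + 6, so C = 4C + 6, giving C = -2. Then x(0) = A - 2 = -1 gives A = 1.

x(n) = 4ⁿ - 2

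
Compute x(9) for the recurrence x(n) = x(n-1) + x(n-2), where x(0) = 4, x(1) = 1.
Computing the sequence terms:
4, 1, 5, 6, 11, 17, 28, 45, 73, 118

118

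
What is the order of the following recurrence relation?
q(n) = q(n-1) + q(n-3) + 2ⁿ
The order is the largest lag k for which q(n-k) appears. Here the deepest term is q(n-3) (the 2ⁿ term is non-homogeneous and does not affect the order), so the order is 3.

Order 3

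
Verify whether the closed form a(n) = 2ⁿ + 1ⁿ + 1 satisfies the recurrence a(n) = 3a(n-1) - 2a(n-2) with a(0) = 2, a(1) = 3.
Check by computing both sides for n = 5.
From the recurrence with a(0) = 2, a(1) = 3:
  a(0) = 2, a(1) = 3, a(2) = 5, a(3) = 9, a(4) = 17, a(5) = 33
  so the recurrence gives a(5) = 33.
From the proposed closed form a(n) = 2ⁿ + 1ⁿ + 1:
  a(5) = 34.
The recurrence gives 33 but the closed form gives 34, so the closed form does not satisfy the recurrence.

No, the closed form is incorrect.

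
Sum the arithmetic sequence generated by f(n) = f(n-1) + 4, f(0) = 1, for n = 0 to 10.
Computing the sequence terms: 1, 5, 9, 13, 17, 21, 25, 29, 33, 37, 41
Adding these values together:

231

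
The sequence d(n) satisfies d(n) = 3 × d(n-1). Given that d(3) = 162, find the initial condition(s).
In general d(n) = 3ⁿ · d(0). At n = 3: d(0) = d(3) / 3^3 = 162 / 27 = 6.

d(0) = 6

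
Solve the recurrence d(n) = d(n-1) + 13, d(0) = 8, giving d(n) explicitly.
Recurrence: d(n) = d(n-1) + 13, initial: d(0) = 8.
Each step adds 13, so d(n) = d(0) + 13n = 13n + 8.

d(n) = 13n + 8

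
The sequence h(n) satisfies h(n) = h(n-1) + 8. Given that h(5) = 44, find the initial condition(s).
h(5) = h(0) + 5·8, so h(0) = 44 - 40 = 4.

h(0) = 4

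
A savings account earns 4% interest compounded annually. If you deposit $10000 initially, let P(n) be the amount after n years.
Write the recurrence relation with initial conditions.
Each year the balance grows by 4%, i.e. is multiplied by 1 + 4/100 = 1.04, so P(n) = 1.04 × P(n-1). The initial deposit gives P(0) = 10000.
Unrolling gives the closed form P(n) = 10000 × (1.04)ⁿ.

P(n) = 1.04 × P(n-1), P(0) = 10000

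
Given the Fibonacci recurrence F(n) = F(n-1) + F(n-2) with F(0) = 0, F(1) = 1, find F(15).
Computing the sequence terms:
0, 1, 1, 2, 3, 5, 8, 13, 21, 34, 55, 89, 144, 233, 377, 610

610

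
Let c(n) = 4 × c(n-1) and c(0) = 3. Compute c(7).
Computing step by step:
c(0) = 3
c(1) = 4 × 3 = 12
c(2) = 4 × 12 = 48
c(3) = 4 × 48 = 192
c(4) = 4 × 192 = 768
c(5) = 4 × 768 = 3072
c(6) = 4 × 3072 = 12288
c(7) = 4 × 12288 = 49152

49152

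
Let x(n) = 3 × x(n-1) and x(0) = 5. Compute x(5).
Computing step by step:
x(0) = 5
x(1) = 3 × 5 = 15
x(2) = 3 × 15 = 45
x(3) = 3 × 45 = 135
x(4) = 3 × 135 = 405
x(5) = 3 × 405 = 1215

1215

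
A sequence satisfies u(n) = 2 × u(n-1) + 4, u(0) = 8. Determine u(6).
Computing step by step:
u(0) = 8
u(1) = 2 × 8 + 4 = 20
u(2) = 2 × 20 + 4 = 44
u(3) = 2 × 44 + 4 = 92
u(4) = 2 × 92 + 4 = 188
u(5) = 2 × 188 + 4 = 380
u(6) = 2 × 380 + 4 = 764

764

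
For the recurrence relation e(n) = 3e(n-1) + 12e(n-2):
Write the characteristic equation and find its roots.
Substitute e(n) = rⁿ and divide through by rⁿ⁻²: r² - 3r - 12 = 0
Discriminant: 3² + 4·12 = 57, not a perfect square, so by the quadratic formula r = (3 ± √57)/2.
General solution: e(n) = A·r₁ⁿ + B·r₂ⁿ where r₁,r₂ = (3 ± √57)/2

Characteristic: r² - 3r - 12 = 0, Roots: r = (3 ± √57)/2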